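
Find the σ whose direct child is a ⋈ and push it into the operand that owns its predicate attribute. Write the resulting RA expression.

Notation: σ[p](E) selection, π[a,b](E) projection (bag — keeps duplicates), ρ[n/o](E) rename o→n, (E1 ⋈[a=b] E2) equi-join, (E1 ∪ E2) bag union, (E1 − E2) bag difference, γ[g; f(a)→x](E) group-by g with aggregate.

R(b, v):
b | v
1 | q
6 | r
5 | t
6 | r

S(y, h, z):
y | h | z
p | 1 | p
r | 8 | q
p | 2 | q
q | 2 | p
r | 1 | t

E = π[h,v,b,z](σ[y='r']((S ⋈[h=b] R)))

σ filters on y, owned by the left side.
E' = π[h,v,b,z]((σ[y='r'](S) ⋈[h=b] R))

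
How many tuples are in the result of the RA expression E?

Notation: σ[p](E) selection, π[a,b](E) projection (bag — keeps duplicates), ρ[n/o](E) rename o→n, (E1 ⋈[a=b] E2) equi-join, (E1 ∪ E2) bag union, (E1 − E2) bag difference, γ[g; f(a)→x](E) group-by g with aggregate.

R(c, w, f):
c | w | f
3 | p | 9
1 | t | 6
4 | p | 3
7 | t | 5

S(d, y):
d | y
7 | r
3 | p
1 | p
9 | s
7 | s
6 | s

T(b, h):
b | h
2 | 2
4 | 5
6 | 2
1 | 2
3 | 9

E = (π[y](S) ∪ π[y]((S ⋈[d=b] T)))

Subexpression sizes:
  S → 6
  π[y](S) → 6
  S → 6
  T → 5
  (S ⋈[d=b] T) → 3
  π[y]((S ⋈[d=b] T)) → 3
  (π[y](S) ∪ π[y]((S ⋈[d=b] T))) → 9

|E| = 9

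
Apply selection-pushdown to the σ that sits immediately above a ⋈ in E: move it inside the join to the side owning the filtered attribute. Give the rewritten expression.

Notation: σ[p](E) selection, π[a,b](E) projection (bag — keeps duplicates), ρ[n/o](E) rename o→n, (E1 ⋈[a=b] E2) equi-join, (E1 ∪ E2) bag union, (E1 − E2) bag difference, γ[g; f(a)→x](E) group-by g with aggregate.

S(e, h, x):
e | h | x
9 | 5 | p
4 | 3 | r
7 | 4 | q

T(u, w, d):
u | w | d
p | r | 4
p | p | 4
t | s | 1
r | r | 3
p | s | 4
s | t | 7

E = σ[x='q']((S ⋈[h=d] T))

σ filters on x, owned by the left side.
E' = (σ[x='q'](S) ⋈[h=d] T)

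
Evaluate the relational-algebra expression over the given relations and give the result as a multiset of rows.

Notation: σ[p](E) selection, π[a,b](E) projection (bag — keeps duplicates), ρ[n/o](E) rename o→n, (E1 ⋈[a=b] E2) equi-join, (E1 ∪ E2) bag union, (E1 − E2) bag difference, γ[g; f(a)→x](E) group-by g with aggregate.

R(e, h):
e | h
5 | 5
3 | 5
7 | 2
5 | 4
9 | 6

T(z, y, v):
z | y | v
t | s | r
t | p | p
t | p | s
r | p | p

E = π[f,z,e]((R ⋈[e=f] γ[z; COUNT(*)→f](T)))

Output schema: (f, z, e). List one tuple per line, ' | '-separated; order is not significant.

Stepwise |·|:
  R → 5
  T → 4
  γ[z; COUNT(*)→f](T) → 2
  (R ⋈[e=f] γ[z; COUNT(*)→f](T)) → 1
  π[f,z,e]((R ⋈[e=f] γ[z; COUNT(*)→f](T))) → 1

== RESULT ==
f | z | e
3 | t | 3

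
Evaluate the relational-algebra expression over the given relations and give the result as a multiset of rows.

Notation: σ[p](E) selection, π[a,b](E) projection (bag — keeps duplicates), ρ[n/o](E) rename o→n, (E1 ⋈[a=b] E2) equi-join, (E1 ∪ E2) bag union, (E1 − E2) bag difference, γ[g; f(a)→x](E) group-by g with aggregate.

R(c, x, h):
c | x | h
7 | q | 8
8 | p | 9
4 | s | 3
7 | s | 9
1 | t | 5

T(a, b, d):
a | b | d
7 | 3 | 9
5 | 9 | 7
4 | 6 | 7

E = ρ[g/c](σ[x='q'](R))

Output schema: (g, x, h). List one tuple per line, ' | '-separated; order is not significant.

Per-node cardinality:
  R → 5
  σ[x='q'](R) → 1
  ρ[g/c](σ[x='q'](R)) → 1

== RESULT ==
g | x | h
7 | q | 8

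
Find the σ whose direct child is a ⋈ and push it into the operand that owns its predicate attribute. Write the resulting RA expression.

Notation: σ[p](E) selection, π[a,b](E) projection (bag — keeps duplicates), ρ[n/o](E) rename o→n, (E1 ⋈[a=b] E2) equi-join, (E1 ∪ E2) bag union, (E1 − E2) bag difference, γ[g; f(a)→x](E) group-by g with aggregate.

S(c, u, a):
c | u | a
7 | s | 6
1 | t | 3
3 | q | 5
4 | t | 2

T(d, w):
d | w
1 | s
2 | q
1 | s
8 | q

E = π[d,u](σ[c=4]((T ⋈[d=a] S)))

σ filters on c, owned by the right side.
E' = π[d,u]((T ⋈[d=a] σ[c=4](S)))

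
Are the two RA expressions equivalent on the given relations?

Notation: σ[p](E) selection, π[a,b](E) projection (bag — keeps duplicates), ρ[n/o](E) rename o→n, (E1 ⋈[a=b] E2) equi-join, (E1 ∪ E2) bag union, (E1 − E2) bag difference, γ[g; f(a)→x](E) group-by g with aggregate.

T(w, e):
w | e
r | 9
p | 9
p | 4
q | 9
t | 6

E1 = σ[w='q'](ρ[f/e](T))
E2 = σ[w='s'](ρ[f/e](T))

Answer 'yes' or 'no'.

E1 subexpression sizes:
  T → 5
  ρ[f/e](T) → 5
  σ[w='q'](ρ[f/e](T)) → 1
E2 subexpression sizes:
  T → 5
  ρ[f/e](T) → 5
  σ[w='s'](ρ[f/e](T)) → 0

E1 result:
w | f
q | 9
E2 result:
w | f
(0 rows)
Witness: ('q', 9) appears 1× in E1 but 0× in E2.

no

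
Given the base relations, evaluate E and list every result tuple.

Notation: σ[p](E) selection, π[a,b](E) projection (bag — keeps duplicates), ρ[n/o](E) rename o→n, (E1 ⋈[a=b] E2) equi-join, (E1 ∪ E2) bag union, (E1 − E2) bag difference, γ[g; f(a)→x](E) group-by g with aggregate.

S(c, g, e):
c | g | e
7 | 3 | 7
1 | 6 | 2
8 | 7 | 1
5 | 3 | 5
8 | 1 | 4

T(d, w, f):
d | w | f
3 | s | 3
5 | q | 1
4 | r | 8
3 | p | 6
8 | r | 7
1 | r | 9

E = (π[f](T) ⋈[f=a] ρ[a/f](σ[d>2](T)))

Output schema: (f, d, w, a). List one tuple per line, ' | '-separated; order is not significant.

Subexpression sizes:
  T → 6
  π[f](T) → 6
  T → 6
  σ[d>2](T) → 5
  ρ[a/f](σ[d>2](T)) → 5
  (π[f](T) ⋈[f=a] ρ[a/f](σ[d>2](T))) → 5

== RESULT ==
f | d | w | a
1 | 5 | q | 1
3 | 3 | s | 3
6 | 3 | p | 6
7 | 8 | r | 7
8 | 4 | r | 8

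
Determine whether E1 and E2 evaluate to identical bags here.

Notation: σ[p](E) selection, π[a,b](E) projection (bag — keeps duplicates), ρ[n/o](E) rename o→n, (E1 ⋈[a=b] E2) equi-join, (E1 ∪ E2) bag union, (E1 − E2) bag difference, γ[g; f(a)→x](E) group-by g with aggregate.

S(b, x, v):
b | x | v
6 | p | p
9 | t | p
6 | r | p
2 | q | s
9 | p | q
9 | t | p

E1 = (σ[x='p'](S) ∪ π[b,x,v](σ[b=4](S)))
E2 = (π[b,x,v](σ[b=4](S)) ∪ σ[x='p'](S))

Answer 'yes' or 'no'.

E1 per-node cardinality:
  S → 6
  σ[x='p'](S) → 2
  S → 6
  σ[b=4](S) → 0
  π[b,x,v](σ[b=4](S)) → 0
  (σ[x='p'](S) ∪ π[b,x,v](σ[b=4](S))) → 2
E2 per-node cardinality:
  S → 6
  σ[b=4](S) → 0
  π[b,x,v](σ[b=4](S)) → 0
  S → 6
  σ[x='p'](S) → 2
  (π[b,x,v](σ[b=4](S)) ∪ σ[x='p'](S)) → 2

E1 and E2 produce the same multiset:
b | x | v
6 | p | p
9 | p | q

yes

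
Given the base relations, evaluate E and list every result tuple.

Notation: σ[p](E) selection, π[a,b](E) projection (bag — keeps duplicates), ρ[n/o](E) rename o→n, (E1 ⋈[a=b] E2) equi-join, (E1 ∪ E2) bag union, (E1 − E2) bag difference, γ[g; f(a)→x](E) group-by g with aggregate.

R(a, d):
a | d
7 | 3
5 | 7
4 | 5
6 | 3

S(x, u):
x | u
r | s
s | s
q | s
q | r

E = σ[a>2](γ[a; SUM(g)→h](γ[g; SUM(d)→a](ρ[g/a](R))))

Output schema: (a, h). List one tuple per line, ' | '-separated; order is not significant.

Row counts bottom-up:
  R → 4
  ρ[g/a](R) → 4
  γ[g; SUM(d)→a](ρ[g/a](R)) → 4
  γ[a; SUM(g)→h](γ[g; SUM(d)→a](ρ[g/a](R))) → 3
  σ[a>2](γ[a; SUM(g)→h](γ[g; SUM(d)→a](ρ[g/a](R)))) → 3

== RESULT ==
a | h
3 | 13
5 | 4
7 | 5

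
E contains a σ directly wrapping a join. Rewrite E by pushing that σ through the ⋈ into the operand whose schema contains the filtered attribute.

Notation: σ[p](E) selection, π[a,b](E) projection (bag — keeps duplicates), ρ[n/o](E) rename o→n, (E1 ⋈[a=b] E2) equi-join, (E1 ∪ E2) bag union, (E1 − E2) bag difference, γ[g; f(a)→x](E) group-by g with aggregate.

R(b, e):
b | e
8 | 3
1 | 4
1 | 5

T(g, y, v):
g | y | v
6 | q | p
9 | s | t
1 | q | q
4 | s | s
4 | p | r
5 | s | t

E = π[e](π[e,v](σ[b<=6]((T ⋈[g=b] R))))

σ filters on b, owned by the right side.
E' = π[e](π[e,v]((T ⋈[g=b] σ[b<=6](R))))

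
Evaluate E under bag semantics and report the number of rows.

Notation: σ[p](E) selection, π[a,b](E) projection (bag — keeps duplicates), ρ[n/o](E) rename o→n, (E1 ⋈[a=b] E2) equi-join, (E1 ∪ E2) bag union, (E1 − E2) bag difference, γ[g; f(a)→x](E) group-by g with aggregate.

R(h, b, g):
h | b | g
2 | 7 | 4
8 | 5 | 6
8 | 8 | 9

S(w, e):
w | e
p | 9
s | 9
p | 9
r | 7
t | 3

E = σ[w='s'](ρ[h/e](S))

Stepwise |·|:
  S → 5
  ρ[h/e](S) → 5
  σ[w='s'](ρ[h/e](S)) → 1

|E| = 1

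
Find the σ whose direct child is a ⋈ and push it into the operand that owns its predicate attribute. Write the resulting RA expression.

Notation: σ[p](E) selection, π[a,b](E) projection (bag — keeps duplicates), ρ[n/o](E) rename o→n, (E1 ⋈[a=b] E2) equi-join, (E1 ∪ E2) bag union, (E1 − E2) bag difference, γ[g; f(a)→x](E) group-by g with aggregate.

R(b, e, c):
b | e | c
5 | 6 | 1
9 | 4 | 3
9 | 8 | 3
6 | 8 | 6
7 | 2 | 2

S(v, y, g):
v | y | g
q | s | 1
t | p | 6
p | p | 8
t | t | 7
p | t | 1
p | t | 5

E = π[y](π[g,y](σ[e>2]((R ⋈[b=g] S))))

σ filters on e, owned by the left side.
E' = π[y](π[g,y]((σ[e>2](R) ⋈[b=g] S)))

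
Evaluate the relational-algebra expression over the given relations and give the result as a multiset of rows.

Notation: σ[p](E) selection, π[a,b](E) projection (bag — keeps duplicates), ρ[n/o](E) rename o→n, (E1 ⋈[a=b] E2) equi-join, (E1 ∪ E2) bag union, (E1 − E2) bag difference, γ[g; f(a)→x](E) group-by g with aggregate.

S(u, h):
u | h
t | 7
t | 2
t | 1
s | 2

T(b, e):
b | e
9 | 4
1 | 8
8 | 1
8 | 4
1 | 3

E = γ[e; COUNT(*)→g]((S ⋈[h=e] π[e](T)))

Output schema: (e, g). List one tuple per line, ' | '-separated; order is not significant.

Row counts bottom-up:
  S → 4
  T → 5
  π[e](T) → 5
  (S ⋈[h=e] π[e](T)) → 1
  γ[e; COUNT(*)→g]((S ⋈[h=e] π[e](T))) → 1

== RESULT ==
e | g
1 | 1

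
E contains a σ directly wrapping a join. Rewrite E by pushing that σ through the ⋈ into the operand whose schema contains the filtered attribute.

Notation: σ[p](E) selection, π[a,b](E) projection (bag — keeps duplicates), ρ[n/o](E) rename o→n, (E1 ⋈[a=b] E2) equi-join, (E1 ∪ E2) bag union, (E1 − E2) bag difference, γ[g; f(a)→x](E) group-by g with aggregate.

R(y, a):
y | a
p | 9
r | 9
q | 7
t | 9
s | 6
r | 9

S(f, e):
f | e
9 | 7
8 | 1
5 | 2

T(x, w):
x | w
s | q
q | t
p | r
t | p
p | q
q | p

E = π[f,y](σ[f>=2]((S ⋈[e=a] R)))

σ filters on f, owned by the left side.
E' = π[f,y]((σ[f>=2](S) ⋈[e=a] R))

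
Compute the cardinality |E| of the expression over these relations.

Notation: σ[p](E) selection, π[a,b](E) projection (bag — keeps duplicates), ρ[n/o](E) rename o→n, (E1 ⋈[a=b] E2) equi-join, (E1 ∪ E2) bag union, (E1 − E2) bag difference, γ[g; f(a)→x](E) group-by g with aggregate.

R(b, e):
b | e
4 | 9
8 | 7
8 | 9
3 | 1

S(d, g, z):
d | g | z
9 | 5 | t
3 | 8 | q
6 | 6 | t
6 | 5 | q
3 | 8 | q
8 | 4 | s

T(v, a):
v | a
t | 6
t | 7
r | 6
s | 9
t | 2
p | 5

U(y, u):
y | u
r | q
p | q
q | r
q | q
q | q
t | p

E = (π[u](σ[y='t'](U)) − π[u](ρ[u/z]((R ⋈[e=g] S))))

Row counts bottom-up:
  U → 6
  σ[y='t'](U) → 1
  π[u](σ[y='t'](U)) → 1
  R → 4
  S → 6
  (R ⋈[e=g] S) → 0
  ρ[u/z]((R ⋈[e=g] S)) → 0
  π[u](ρ[u/z]((R ⋈[e=g] S))) → 0
  (π[u](σ[y='t'](U)) − π[u](ρ[u/z]((R ⋈[e=g] S)))) → 1

|E| = 1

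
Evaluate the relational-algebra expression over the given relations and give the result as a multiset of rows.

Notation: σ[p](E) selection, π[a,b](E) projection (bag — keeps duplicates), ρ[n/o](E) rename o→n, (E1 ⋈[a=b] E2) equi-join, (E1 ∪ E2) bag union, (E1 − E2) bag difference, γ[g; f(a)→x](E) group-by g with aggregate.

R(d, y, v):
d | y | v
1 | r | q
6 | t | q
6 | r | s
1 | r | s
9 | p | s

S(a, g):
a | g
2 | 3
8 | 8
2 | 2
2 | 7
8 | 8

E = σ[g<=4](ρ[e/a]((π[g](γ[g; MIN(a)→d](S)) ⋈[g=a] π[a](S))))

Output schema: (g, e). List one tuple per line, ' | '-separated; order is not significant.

Subexpression sizes:
  S → 5
  γ[g; MIN(a)→d](S) → 4
  π[g](γ[g; MIN(a)→d](S)) → 4
  S → 5
  π[a](S) → 5
  (π[g](γ[g; MIN(a)→d](S)) ⋈[g=a] π[a](S)) → 5
  ρ[e/a]((π[g](γ[g; MIN(a)→d](S)) ⋈[g=a] π[a](S))) → 5
  σ[g<=4](ρ[e/a]((π[g](γ[g; MIN(a)→d](S)) ⋈[g=a] π[a](S)))) → 3

== RESULT ==
g | e
2 | 2
2 | 2
2 | 2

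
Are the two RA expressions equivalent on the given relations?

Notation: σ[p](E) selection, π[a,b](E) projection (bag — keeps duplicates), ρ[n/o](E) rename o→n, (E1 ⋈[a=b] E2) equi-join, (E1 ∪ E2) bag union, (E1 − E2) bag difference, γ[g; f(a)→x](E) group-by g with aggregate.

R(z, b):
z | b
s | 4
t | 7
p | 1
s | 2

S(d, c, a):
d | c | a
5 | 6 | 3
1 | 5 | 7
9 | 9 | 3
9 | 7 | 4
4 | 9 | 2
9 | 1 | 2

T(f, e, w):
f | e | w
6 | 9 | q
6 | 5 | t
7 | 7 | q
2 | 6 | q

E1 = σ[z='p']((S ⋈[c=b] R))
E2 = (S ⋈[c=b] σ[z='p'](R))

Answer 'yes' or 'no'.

E1 stepwise |·|:
  S → 6
  R → 4
  (S ⋈[c=b] R) → 2
  σ[z='p']((S ⋈[c=b] R)) → 1
E2 stepwise |·|:
  S → 6
  R → 4
  σ[z='p'](R) → 1
  (S ⋈[c=b] σ[z='p'](R)) → 1

E1 and E2 produce the same multiset:
d | c | a | z | b
9 | 1 | 2 | p | 1

yes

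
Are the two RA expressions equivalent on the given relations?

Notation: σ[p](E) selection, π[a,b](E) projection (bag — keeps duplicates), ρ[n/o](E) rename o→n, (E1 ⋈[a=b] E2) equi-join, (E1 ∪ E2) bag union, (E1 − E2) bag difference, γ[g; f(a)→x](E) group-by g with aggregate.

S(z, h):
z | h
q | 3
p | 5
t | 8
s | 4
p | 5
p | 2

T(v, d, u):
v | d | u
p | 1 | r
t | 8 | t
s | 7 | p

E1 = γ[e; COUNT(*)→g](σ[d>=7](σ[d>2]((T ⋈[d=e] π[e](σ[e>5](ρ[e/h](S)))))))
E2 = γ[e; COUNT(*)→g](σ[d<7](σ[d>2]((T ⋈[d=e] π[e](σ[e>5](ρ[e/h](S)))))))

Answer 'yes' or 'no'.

E1 stepwise |·|:
  T → 3
  S → 6
  ρ[e/h](S) → 6
  σ[e>5](ρ[e/h](S)) → 1
  π[e](σ[e>5](ρ[e/h](S))) → 1
  (T ⋈[d=e] π[e](σ[e>5](ρ[e/h](S)))) → 1
  σ[d>2]((T ⋈[d=e] π[e](σ[e>5](ρ[e/h](S))))) → 1
  σ[d>=7](σ[d>2]((T ⋈[d=e] π[e](σ[e>5](ρ[e/h](S)))))) → 1
  γ[e; COUNT(*)→g](σ[d>=7](σ[d>2]((T ⋈[d=e] π[e](σ[e>5](ρ[e/h](S))))))) → 1
E2 stepwise |·|:
  T → 3
  S → 6
  ρ[e/h](S) → 6
  σ[e>5](ρ[e/h](S)) → 1
  π[e](σ[e>5](ρ[e/h](S))) → 1
  (T ⋈[d=e] π[e](σ[e>5](ρ[e/h](S)))) → 1
  σ[d>2]((T ⋈[d=e] π[e](σ[e>5](ρ[e/h](S))))) → 1
  σ[d<7](σ[d>2]((T ⋈[d=e] π[e](σ[e>5](ρ[e/h](S)))))) → 0
  γ[e; COUNT(*)→g](σ[d<7](σ[d>2]((T ⋈[d=e] π[e](σ[e>5](ρ[e/h](S))))))) → 0

E1 result:
e | g
8 | 1
E2 result:
e | g
(0 rows)
Witness: (8, 1) appears 1× in E1 but 0× in E2.

no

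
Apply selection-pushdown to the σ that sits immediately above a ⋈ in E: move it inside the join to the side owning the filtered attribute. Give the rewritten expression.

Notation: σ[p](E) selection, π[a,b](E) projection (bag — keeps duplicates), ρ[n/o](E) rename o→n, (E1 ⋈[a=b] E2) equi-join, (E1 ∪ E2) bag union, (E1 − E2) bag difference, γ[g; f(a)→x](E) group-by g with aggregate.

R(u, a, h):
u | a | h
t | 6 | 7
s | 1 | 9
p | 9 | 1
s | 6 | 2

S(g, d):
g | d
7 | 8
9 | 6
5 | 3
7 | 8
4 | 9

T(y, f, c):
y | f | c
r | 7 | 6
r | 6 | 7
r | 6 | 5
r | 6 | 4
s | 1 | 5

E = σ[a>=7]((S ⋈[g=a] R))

σ filters on a, owned by the right side.
E' = (S ⋈[g=a] σ[a>=7](R))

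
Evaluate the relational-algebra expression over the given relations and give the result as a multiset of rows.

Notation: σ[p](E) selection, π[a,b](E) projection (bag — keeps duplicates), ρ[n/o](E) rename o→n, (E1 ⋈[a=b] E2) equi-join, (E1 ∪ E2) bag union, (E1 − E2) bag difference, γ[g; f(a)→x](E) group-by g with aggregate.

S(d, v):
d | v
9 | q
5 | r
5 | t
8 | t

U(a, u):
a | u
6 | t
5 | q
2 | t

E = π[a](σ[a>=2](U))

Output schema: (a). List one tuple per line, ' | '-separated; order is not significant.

Stepwise |·|:
  U → 3
  σ[a>=2](U) → 3
  π[a](σ[a>=2](U)) → 3

== RESULT ==
a
2
5
6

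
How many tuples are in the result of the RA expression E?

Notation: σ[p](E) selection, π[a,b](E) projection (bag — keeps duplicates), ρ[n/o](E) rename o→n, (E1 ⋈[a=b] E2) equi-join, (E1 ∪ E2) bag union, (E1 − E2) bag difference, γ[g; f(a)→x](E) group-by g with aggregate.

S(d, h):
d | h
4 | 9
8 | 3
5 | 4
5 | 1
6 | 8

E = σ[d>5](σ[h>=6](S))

Per-node cardinality:
  S → 5
  σ[h>=6](S) → 2
  σ[d>5](σ[h>=6](S)) → 1

|E| = 1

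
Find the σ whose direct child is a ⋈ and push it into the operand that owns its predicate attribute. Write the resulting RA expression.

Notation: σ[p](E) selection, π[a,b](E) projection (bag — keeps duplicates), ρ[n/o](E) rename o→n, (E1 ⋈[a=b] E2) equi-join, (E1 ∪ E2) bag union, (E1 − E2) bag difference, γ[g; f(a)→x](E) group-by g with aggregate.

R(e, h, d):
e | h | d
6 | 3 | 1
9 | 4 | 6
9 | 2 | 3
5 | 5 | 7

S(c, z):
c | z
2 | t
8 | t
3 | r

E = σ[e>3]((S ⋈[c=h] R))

σ filters on e, owned by the right side.
E' = (S ⋈[c=h] σ[e>3](R))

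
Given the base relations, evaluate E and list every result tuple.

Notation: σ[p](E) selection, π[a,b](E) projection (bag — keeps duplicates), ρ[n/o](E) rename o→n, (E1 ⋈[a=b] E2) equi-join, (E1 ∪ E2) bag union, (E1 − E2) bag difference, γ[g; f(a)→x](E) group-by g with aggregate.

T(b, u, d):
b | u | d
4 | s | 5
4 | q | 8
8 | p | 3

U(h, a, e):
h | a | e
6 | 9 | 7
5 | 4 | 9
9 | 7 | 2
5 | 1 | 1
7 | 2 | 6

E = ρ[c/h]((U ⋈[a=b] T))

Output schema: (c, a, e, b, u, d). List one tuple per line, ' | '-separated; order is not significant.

Stepwise |·|:
  U → 5
  T → 3
  (U ⋈[a=b] T) → 2
  ρ[c/h]((U ⋈[a=b] T)) → 2

== RESULT ==
c | a | e | b | u | d
5 | 4 | 9 | 4 | q | 8
5 | 4 | 9 | 4 | s | 5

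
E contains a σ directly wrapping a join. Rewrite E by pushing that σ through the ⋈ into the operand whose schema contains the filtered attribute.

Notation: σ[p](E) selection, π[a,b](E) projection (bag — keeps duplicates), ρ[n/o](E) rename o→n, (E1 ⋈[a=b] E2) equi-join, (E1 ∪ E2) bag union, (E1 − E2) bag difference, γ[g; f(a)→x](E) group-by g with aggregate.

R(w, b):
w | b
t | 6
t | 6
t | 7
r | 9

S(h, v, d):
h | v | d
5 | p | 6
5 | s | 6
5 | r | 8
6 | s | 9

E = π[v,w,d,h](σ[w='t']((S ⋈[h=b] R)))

σ filters on w, owned by the right side.
E' = π[v,w,d,h]((S ⋈[h=b] σ[w='t'](R)))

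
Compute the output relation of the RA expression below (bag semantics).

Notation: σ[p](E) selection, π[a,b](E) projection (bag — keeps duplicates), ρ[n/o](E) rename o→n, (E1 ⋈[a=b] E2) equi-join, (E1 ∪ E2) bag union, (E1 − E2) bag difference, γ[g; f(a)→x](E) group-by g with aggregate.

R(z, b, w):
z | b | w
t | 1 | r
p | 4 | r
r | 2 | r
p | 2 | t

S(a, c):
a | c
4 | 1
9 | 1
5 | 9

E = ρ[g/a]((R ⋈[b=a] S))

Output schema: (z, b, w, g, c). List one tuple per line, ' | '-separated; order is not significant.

Per-node cardinality:
  R → 4
  S → 3
  (R ⋈[b=a] S) → 1
  ρ[g/a]((R ⋈[b=a] S)) → 1

== RESULT ==
z | b | w | g | c
p | 4 | r | 4 | 1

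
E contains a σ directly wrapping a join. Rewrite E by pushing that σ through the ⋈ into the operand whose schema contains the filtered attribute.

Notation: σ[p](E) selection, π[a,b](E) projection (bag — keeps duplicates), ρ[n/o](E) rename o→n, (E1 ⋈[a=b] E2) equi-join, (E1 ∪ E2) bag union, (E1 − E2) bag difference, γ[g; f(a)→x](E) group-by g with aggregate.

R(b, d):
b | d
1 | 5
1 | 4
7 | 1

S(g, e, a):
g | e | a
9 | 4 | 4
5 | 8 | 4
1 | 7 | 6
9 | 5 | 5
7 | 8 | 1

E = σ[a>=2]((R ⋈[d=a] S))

σ filters on a, owned by the right side.
E' = (R ⋈[d=a] σ[a>=2](S))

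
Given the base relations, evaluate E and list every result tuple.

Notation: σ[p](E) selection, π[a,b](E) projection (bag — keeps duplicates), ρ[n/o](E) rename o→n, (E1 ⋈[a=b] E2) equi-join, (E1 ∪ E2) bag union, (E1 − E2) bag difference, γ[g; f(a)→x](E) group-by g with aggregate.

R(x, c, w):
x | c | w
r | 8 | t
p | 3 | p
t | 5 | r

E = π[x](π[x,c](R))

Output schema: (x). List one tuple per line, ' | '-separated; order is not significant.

Stepwise |·|:
  R → 3
  π[x,c](R) → 3
  π[x](π[x,c](R)) → 3

== RESULT ==
x
p
r
t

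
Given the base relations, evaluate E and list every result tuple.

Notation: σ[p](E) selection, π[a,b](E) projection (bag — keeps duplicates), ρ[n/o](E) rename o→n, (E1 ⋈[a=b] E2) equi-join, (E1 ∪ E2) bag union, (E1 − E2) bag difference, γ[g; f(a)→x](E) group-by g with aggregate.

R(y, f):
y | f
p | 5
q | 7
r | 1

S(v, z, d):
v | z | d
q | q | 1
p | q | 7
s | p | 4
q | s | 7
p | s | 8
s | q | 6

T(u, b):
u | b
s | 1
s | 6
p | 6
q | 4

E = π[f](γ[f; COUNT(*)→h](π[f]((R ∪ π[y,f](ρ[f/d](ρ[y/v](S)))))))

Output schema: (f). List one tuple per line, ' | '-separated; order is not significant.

Subexpression sizes:
  R → 3
  S → 6
  ρ[y/v](S) → 6
  ρ[f/d](ρ[y/v](S)) → 6
  π[y,f](ρ[f/d](ρ[y/v](S))) → 6
  (R ∪ π[y,f](ρ[f/d](ρ[y/v](S)))) → 9
  π[f]((R ∪ π[y,f](ρ[f/d](ρ[y/v](S))))) → 9
  γ[f; COUNT(*)→h](π[f]((R ∪ π[y,f](ρ[f/d](ρ[y/v](S)))))) → 6
  π[f](γ[f; COUNT(*)→h](π[f]((R ∪ π[y,f](ρ[f/d](ρ[y/v](S))))))) → 6

== RESULT ==
f
1
4
5
6
7
8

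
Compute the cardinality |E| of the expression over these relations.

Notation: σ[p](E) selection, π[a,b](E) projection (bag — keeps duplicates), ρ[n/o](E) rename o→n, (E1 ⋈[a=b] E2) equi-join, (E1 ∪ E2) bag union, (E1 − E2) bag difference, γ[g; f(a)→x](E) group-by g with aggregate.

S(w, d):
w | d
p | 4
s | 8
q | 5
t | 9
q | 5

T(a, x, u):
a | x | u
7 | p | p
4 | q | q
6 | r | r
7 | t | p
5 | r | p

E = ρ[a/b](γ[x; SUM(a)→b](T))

Subexpression sizes:
  T → 5
  γ[x; SUM(a)→b](T) → 4
  ρ[a/b](γ[x; SUM(a)→b](T)) → 4

|E| = 4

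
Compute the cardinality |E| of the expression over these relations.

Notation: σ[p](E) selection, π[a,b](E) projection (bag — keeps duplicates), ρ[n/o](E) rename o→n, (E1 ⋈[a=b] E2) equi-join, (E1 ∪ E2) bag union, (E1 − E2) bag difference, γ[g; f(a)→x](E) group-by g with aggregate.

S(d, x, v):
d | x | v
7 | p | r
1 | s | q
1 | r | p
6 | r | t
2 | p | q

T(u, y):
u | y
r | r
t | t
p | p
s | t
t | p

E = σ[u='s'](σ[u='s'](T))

Per-node cardinality:
  T → 5
  σ[u='s'](T) → 1
  σ[u='s'](σ[u='s'](T)) → 1

|E| = 1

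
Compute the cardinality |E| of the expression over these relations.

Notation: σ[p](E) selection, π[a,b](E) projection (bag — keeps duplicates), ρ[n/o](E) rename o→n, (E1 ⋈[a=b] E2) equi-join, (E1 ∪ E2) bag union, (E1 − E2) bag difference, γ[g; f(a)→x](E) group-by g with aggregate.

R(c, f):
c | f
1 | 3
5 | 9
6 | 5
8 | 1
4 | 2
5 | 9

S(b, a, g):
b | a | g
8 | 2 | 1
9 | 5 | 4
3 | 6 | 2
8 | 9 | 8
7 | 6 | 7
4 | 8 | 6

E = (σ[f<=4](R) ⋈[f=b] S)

Subexpression sizes:
  R → 6
  σ[f<=4](R) → 3
  S → 6
  (σ[f<=4](R) ⋈[f=b] S) → 1

|E| = 1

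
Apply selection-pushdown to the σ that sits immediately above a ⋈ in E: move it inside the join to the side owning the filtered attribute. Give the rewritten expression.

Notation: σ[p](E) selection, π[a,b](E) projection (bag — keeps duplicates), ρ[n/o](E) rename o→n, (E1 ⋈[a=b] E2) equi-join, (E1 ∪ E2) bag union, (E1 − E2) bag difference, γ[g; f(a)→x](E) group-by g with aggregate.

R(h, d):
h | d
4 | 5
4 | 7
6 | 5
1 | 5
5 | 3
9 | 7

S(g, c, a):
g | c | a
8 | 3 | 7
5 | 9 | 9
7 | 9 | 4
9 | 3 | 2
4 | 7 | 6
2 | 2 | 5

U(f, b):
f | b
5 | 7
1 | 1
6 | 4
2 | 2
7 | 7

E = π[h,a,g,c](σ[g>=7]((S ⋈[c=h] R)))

σ filters on g, owned by the left side.
E' = π[h,a,g,c]((σ[g>=7](S) ⋈[c=h] R))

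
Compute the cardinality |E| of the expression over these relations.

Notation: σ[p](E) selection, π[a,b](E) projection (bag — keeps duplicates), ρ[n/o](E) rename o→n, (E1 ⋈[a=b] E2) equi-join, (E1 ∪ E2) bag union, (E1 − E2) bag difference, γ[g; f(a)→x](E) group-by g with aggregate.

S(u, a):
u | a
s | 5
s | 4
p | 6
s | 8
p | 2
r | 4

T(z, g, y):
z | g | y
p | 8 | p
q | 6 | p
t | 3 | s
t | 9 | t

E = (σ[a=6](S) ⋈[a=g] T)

Row counts bottom-up:
  S → 6
  σ[a=6](S) → 1
  T → 4
  (σ[a=6](S) ⋈[a=g] T) → 1

|E| = 1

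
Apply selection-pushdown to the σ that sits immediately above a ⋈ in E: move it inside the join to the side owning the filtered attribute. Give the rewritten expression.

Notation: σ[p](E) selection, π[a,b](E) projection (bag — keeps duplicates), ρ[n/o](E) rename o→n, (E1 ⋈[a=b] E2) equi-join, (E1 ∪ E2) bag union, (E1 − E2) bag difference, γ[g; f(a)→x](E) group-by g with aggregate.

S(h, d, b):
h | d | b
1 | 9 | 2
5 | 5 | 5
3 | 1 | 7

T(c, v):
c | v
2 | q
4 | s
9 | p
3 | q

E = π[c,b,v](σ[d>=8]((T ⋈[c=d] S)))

σ filters on d, owned by the right side.
E' = π[c,b,v]((T ⋈[c=d] σ[d>=8](S)))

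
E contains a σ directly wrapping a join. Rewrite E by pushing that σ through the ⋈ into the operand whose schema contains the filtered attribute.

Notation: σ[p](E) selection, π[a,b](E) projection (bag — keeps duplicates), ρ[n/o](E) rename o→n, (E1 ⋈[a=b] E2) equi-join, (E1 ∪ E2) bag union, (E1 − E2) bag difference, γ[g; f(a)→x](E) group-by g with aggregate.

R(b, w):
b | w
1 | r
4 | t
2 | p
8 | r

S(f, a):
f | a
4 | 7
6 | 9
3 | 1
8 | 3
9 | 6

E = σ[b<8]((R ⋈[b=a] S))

σ filters on b, owned by the left side.
E' = (σ[b<8](R) ⋈[b=a] S)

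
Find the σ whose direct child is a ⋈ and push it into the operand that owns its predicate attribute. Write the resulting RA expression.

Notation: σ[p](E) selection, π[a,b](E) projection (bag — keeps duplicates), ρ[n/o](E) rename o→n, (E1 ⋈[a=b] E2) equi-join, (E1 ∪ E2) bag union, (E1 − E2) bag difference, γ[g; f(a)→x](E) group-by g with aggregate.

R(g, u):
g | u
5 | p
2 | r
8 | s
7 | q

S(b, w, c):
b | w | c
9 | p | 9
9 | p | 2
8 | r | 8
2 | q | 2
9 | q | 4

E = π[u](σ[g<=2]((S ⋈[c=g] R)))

σ filters on g, owned by the right side.
E' = π[u]((S ⋈[c=g] σ[g<=2](R)))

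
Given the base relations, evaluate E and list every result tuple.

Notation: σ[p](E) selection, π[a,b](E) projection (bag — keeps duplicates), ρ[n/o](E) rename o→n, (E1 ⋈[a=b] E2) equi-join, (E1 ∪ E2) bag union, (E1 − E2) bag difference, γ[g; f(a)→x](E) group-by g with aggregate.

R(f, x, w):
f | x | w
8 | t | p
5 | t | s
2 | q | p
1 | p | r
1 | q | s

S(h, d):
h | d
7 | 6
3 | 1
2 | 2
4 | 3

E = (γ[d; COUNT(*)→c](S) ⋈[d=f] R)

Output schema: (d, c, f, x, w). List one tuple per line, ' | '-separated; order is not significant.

Subexpression sizes:
  S → 4
  γ[d; COUNT(*)→c](S) → 4
  R → 5
  (γ[d; COUNT(*)→c](S) ⋈[d=f] R) → 3

== RESULT ==
d | c | f | x | w
1 | 1 | 1 | p | r
1 | 1 | 1 | q | s
2 | 1 | 2 | q | p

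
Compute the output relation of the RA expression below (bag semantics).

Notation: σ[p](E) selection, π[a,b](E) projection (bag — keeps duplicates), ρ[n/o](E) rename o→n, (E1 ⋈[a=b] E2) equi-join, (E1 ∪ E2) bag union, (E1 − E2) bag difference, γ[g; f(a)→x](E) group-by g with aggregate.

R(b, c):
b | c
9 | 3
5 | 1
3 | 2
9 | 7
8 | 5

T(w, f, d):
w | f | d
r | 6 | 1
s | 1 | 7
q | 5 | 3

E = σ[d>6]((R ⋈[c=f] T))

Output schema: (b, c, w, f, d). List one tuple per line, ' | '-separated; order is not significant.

Stepwise |·|:
  R → 5
  T → 3
  (R ⋈[c=f] T) → 2
  σ[d>6]((R ⋈[c=f] T)) → 1

== RESULT ==
b | c | w | f | d
5 | 1 | s | 1 | 7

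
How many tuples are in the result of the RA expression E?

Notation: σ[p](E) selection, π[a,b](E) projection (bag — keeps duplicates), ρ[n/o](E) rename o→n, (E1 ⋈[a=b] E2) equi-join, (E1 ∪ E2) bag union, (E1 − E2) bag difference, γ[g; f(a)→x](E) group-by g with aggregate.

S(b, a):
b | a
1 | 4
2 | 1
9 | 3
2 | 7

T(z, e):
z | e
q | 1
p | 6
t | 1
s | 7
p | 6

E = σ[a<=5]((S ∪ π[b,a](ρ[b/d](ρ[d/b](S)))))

Stepwise |·|:
  S → 4
  S → 4
  ρ[d/b](S) → 4
  ρ[b/d](ρ[d/b](S)) → 4
  π[b,a](ρ[b/d](ρ[d/b](S))) → 4
  (S ∪ π[b,a](ρ[b/d](ρ[d/b](S)))) → 8
  σ[a<=5]((S ∪ π[b,a](ρ[b/d](ρ[d/b](S))))) → 6

|E| = 6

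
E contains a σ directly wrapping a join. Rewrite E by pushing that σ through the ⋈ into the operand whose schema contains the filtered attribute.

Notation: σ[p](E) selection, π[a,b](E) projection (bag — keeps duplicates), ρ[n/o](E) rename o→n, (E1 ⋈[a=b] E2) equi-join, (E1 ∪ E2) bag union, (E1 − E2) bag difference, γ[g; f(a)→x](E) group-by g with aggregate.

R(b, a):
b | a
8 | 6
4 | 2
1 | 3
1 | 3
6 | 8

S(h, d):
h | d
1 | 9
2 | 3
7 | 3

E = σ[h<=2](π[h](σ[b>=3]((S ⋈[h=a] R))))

σ filters on b, owned by the right side.
E' = σ[h<=2](π[h]((S ⋈[h=a] σ[b>=3](R))))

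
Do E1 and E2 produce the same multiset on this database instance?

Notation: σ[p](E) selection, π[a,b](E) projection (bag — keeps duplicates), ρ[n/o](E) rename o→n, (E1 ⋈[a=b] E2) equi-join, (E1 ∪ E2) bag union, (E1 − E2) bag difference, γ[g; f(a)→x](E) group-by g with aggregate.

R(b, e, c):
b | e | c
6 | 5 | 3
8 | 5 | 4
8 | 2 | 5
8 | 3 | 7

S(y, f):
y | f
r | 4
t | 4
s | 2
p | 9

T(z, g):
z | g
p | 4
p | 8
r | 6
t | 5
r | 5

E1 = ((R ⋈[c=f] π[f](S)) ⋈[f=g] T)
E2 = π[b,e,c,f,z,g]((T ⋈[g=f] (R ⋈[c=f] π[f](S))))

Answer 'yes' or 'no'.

E1 row counts bottom-up:
  R → 4
  S → 4
  π[f](S) → 4
  (R ⋈[c=f] π[f](S)) → 2
  T → 5
  ((R ⋈[c=f] π[f](S)) ⋈[f=g] T) → 2
E2 row counts bottom-up:
  T → 5
  R → 4
  S → 4
  π[f](S) → 4
  (R ⋈[c=f] π[f](S)) → 2
  (T ⋈[g=f] (R ⋈[c=f] π[f](S))) → 2
  π[b,e,c,f,z,g]((T ⋈[g=f] (R ⋈[c=f] π[f](S)))) → 2

E1 and E2 produce the same multiset:
b | e | c | f | z | g
8 | 5 | 4 | 4 | p | 4
8 | 5 | 4 | 4 | p | 4

yes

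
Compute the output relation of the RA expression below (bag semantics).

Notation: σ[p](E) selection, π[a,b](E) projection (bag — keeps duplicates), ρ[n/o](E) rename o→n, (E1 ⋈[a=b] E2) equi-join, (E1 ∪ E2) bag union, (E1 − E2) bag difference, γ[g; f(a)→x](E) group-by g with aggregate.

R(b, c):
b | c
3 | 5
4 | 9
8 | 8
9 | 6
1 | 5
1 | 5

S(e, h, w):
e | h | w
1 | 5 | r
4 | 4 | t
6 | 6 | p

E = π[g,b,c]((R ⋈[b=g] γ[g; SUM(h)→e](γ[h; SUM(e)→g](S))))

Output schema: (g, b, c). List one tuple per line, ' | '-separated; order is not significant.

Subexpression sizes:
  R → 6
  S → 3
  γ[h; SUM(e)→g](S) → 3
  γ[g; SUM(h)→e](γ[h; SUM(e)→g](S)) → 3
  (R ⋈[b=g] γ[g; SUM(h)→e](γ[h; SUM(e)→g](S))) → 3
  π[g,b,c]((R ⋈[b=g] γ[g; SUM(h)→e](γ[h; SUM(e)→g](S)))) → 3

== RESULT ==
g | b | c
1 | 1 | 5
1 | 1 | 5
4 | 4 | 9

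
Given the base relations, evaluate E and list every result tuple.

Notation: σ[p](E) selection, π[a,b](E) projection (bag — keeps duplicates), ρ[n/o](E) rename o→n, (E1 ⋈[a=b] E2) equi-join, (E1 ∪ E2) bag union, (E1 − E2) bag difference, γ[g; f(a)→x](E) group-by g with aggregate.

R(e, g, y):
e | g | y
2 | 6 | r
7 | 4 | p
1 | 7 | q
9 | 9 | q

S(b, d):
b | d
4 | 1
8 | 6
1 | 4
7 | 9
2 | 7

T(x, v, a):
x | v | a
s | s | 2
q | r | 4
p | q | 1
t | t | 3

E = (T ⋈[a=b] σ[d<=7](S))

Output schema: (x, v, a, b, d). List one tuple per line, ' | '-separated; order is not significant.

Row counts bottom-up:
  T → 4
  S → 5
  σ[d<=7](S) → 4
  (T ⋈[a=b] σ[d<=7](S)) → 3

== RESULT ==
x | v | a | b | d
p | q | 1 | 1 | 4
q | r | 4 | 4 | 1
s | s | 2 | 2 | 7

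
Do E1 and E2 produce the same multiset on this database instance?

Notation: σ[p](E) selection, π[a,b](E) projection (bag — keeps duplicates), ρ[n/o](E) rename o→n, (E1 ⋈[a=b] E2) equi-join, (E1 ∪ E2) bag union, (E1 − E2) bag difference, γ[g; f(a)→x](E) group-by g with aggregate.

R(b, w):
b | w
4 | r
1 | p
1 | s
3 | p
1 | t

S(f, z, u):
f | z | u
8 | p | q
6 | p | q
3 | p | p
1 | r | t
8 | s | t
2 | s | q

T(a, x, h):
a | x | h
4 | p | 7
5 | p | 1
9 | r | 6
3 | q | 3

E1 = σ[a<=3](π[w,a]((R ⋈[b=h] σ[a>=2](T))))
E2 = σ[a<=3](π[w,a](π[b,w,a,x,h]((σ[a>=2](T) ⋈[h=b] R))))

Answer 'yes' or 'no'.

E1 row counts bottom-up:
  R → 5
  T → 4
  σ[a>=2](T) → 4
  (R ⋈[b=h] σ[a>=2](T)) → 4
  π[w,a]((R ⋈[b=h] σ[a>=2](T))) → 4
  σ[a<=3](π[w,a]((R ⋈[b=h] σ[a>=2](T)))) → 1
E2 row counts bottom-up:
  T → 4
  σ[a>=2](T) → 4
  R → 5
  (σ[a>=2](T) ⋈[h=b] R) → 4
  π[b,w,a,x,h]((σ[a>=2](T) ⋈[h=b] R)) → 4
  π[w,a](π[b,w,a,x,h]((σ[a>=2](T) ⋈[h=b] R))) → 4
  σ[a<=3](π[w,a](π[b,w,a,x,h]((σ[a>=2](T) ⋈[h=b] R)))) → 1

E1 and E2 produce the same multiset:
w | a
p | 3

yes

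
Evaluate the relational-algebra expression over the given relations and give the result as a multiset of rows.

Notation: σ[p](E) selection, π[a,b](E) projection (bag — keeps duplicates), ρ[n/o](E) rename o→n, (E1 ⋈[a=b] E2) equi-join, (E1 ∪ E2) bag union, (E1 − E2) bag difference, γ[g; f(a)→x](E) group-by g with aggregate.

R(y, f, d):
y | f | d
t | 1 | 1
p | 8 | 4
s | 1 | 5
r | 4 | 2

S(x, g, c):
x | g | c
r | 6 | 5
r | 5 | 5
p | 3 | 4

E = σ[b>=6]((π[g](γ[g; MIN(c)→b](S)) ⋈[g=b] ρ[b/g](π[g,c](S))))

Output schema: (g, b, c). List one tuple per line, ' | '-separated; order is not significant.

Stepwise |·|:
  S → 3
  γ[g; MIN(c)→b](S) → 3
  π[g](γ[g; MIN(c)→b](S)) → 3
  S → 3
  π[g,c](S) → 3
  ρ[b/g](π[g,c](S)) → 3
  (π[g](γ[g; MIN(c)→b](S)) ⋈[g=b] ρ[b/g](π[g,c](S))) → 3
  σ[b>=6]((π[g](γ[g; MIN(c)→b](S)) ⋈[g=b] ρ[b/g](π[g,c](S)))) → 1

== RESULT ==
g | b | c
6 | 6 | 5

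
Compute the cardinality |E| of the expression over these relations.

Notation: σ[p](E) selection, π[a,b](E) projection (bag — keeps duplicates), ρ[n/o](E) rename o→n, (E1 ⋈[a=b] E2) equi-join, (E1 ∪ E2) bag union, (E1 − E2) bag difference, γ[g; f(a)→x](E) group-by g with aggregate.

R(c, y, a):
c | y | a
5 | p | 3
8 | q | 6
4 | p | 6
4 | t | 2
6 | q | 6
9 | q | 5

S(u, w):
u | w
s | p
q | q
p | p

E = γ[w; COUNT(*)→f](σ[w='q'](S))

Stepwise |·|:
  S → 3
  σ[w='q'](S) → 1
  γ[w; COUNT(*)→f](σ[w='q'](S)) → 1

|E| = 1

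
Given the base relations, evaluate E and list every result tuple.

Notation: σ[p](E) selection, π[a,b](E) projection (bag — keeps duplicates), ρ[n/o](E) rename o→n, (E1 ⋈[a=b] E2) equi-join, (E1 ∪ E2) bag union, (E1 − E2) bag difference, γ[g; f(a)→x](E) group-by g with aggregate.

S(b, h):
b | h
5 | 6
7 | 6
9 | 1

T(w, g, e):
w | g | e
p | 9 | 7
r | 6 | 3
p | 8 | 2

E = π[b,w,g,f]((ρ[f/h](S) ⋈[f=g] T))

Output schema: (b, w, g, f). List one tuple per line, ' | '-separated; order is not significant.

Stepwise |·|:
  S → 3
  ρ[f/h](S) → 3
  T → 3
  (ρ[f/h](S) ⋈[f=g] T) → 2
  π[b,w,g,f]((ρ[f/h](S) ⋈[f=g] T)) → 2

== RESULT ==
b | w | g | f
5 | r | 6 | 6
7 | r | 6 | 6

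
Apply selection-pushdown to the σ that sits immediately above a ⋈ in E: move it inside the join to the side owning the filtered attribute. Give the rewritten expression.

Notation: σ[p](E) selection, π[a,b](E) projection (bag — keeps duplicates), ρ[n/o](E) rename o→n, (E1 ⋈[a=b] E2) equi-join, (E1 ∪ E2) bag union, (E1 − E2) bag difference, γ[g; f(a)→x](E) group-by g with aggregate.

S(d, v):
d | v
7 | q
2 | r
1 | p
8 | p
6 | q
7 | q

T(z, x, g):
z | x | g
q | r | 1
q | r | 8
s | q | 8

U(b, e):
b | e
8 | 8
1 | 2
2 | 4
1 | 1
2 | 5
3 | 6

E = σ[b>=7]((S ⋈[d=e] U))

σ filters on b, owned by the right side.
E' = (S ⋈[d=e] σ[b>=7](U))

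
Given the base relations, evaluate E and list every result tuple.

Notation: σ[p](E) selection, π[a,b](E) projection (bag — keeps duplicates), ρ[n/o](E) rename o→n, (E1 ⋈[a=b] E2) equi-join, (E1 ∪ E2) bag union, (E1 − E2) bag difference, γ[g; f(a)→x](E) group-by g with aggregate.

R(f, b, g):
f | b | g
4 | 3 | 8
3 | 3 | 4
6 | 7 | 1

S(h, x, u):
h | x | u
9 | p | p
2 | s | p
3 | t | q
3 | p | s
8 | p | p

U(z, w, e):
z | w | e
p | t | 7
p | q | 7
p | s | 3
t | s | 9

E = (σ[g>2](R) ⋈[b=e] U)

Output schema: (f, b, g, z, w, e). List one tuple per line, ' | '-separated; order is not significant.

Stepwise |·|:
  R → 3
  σ[g>2](R) → 2
  U → 4
  (σ[g>2](R) ⋈[b=e] U) → 2

== RESULT ==
f | b | g | z | w | e
3 | 3 | 4 | p | s | 3
4 | 3 | 8 | p | s | 3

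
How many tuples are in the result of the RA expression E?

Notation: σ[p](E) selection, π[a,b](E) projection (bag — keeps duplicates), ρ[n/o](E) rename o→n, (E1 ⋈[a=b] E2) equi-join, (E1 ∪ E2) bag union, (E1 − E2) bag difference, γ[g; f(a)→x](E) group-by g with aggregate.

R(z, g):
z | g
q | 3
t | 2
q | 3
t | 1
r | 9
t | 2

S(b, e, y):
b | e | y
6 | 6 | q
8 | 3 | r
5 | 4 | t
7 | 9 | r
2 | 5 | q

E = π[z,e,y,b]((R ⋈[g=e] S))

Row counts bottom-up:
  R → 6
  S → 5
  (R ⋈[g=e] S) → 3
  π[z,e,y,b]((R ⋈[g=e] S)) → 3

|E| = 3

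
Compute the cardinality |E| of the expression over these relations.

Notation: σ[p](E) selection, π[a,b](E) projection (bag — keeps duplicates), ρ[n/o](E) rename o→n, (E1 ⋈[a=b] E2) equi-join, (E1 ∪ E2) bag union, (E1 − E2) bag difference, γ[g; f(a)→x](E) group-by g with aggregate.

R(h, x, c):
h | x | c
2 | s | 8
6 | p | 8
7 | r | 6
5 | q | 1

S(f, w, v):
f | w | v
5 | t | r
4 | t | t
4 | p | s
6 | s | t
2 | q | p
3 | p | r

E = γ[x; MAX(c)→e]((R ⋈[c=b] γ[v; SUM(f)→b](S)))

Stepwise |·|:
  R → 4
  S → 6
  γ[v; SUM(f)→b](S) → 4
  (R ⋈[c=b] γ[v; SUM(f)→b](S)) → 2
  γ[x; MAX(c)→e]((R ⋈[c=b] γ[v; SUM(f)→b](S))) → 2

|E| = 2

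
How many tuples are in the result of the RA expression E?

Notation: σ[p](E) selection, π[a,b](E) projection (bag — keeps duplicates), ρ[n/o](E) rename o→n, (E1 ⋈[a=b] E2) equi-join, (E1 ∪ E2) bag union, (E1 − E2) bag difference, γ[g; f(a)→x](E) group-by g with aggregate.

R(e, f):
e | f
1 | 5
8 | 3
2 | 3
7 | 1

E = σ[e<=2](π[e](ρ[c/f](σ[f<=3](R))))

Subexpression sizes:
  R → 4
  σ[f<=3](R) → 3
  ρ[c/f](σ[f<=3](R)) → 3
  π[e](ρ[c/f](σ[f<=3](R))) → 3
  σ[e<=2](π[e](ρ[c/f](σ[f<=3](R)))) → 1

|E| = 1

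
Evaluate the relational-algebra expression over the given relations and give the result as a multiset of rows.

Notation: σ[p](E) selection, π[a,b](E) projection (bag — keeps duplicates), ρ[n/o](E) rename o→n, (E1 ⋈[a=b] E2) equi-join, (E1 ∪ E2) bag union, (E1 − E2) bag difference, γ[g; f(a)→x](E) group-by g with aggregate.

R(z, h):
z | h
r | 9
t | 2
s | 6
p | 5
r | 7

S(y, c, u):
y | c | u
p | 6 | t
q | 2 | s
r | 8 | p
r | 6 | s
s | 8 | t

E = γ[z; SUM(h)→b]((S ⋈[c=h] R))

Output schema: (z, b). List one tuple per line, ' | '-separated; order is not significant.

Row counts bottom-up:
  S → 5
  R → 5
  (S ⋈[c=h] R) → 3
  γ[z; SUM(h)→b]((S ⋈[c=h] R)) → 2

== RESULT ==
z | b
s | 12
t | 2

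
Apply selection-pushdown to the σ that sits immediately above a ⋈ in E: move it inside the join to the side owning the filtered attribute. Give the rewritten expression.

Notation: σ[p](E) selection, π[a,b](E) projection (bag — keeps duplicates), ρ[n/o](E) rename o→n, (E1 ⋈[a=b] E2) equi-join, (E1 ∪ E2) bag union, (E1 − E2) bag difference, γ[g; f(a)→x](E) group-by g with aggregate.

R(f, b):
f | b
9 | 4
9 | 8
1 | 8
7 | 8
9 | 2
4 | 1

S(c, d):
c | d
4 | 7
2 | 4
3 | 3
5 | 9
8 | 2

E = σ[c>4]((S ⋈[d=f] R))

σ filters on c, owned by the left side.
E' = (σ[c>4](S) ⋈[d=f] R)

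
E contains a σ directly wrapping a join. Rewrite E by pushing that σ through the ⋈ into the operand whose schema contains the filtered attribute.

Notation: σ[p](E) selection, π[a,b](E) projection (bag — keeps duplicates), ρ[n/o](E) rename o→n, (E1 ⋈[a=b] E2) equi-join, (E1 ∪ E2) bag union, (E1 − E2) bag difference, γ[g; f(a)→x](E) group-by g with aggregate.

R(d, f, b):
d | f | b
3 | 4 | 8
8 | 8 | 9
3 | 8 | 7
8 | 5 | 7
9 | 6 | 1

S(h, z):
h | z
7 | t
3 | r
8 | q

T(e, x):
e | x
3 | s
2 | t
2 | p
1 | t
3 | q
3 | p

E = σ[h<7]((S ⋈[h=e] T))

σ filters on h, owned by the left side.
E' = (σ[h<7](S) ⋈[h=e] T)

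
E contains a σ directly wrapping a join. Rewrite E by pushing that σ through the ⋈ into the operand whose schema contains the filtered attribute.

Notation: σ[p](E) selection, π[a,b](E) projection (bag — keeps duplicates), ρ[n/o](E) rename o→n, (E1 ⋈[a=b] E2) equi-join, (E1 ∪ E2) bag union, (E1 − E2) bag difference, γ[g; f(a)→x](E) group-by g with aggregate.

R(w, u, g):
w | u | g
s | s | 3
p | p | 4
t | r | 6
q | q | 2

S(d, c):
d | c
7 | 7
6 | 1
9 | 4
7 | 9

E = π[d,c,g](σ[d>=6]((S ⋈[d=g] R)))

σ filters on d, owned by the left side.
E' = π[d,c,g]((σ[d>=6](S) ⋈[d=g] R))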